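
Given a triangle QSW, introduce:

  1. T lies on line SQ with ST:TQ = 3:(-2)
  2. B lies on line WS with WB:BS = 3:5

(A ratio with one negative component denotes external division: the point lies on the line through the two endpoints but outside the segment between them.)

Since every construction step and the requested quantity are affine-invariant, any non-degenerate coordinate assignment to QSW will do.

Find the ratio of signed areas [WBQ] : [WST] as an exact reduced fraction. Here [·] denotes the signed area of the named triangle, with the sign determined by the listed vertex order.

[WBQ]:[WST] = 1/8

Work in coordinates with Q = (0, 0), S = (1, 0), W = (0, 1).
1. T lies on line SQ with ST:TQ = 3:(-2) ⇒ T = (-2, 0)
2. B lies on line WS with WB:BS = 3:5 ⇒ B = (3/8, 5/8)
2·[WBQ] = -3/8, 2·[WST] = -3
[WBQ]:[WST] = -3/8:-3 = 1/8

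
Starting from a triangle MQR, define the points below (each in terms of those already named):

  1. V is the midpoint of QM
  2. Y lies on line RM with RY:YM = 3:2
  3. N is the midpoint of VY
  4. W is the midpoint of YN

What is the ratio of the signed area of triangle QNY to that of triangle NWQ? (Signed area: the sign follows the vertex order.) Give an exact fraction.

Choose coordinates M = (0, 0), Q = (1, 0), R = (0, 1).
1. V is the midpoint of QM ⇒ V = (1/2, 0)
2. Y lies on line RM with RY:YM = 3:2 ⇒ Y = (0, 2/5)
3. N is the midpoint of VY ⇒ N = (1/4, 1/5)
4. W is the midpoint of YN ⇒ W = (1/8, 3/10)
2·[QNY] = -1/10, 2·[NWQ] = -1/20
[QNY]:[NWQ] = -1/10:-1/20 = 2

[QNY]:[NWQ] = 2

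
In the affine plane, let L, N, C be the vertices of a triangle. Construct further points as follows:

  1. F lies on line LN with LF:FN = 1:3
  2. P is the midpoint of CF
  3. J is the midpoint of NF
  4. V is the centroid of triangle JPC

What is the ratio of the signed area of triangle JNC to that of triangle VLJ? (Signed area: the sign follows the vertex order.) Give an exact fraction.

[JNC]:[VLJ] = 6/5

Assign L = (0, 0), N = (1, 0), C = (0, 1) — the answer is frame-independent, so this choice is without loss of generality.
1. F lies on line LN with LF:FN = 1:3 ⇒ F = (1/4, 0)
2. P is the midpoint of CF ⇒ P = (1/8, 1/2)
3. J is the midpoint of NF ⇒ J = (5/8, 0)
4. V is the centroid of triangle JPC ⇒ V = (1/4, 1/2)
2·[JNC] = 3/8, 2·[VLJ] = 5/16
[JNC]:[VLJ] = 3/8:5/16 = 6/5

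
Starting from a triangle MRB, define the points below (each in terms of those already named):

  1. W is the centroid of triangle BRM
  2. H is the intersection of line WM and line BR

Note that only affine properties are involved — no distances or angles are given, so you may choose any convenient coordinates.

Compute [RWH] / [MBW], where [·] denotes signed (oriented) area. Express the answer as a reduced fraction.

[RWH]:[MBW] = 1/2

Work in coordinates with M = (0, 0), R = (1, 0), B = (0, 1).
1. W is the centroid of triangle BRM ⇒ W = (1/3, 1/3)
2. H is the intersection of line WM and line BR ⇒ H = (1/2, 1/2)
2·[RWH] = -1/6, 2·[MBW] = -1/3
[RWH]:[MBW] = -1/6:-1/3 = 1/2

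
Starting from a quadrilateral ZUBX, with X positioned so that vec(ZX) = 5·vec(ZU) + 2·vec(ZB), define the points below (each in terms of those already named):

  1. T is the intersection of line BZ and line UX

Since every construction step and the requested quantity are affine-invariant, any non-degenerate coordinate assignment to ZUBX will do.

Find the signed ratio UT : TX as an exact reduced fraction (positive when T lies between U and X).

Set Z = (0, 0), U = (1, 0), B = (0, 1), X = (5, 2); any affine frame gives the same invariant.
1. T is the intersection of line BZ and line UX ⇒ T = (0, -1/2)
T = U + t·(X−U) with t = -1/4, so UT:TX = t:(1−t) = -1/4:5/4

UT:TX = -1/5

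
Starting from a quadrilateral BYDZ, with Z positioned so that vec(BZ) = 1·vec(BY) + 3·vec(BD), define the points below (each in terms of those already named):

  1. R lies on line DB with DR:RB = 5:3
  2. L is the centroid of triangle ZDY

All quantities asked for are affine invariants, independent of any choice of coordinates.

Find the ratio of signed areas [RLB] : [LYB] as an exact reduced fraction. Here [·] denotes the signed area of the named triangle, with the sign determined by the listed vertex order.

Choose coordinates B = (0, 0), Y = (1, 0), D = (0, 1), Z = (1, 3).
1. R lies on line DB with DR:RB = 5:3 ⇒ R = (0, 3/8)
2. L is the centroid of triangle ZDY ⇒ L = (2/3, 4/3)
2·[RLB] = -1/4, 2·[LYB] = -4/3
[RLB]:[LYB] = -1/4:-4/3 = 3/16

[RLB]:[LYB] = 3/16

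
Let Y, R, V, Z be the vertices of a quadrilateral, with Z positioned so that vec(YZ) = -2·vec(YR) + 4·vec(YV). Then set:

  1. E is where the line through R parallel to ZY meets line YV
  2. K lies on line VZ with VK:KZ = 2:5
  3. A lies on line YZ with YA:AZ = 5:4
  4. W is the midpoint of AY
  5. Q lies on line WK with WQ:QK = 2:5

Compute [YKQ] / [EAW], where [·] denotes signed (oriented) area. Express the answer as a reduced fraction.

Assign Y = (0, 0), R = (1, 0), V = (0, 1), Z = (-2, 4) — the answer is frame-independent, so this choice is without loss of generality.
1. E is where the line through R parallel to ZY meets line YV ⇒ E = (0, 2)
2. K lies on line VZ with VK:KZ = 2:5 ⇒ K = (-4/7, 13/7)
3. A lies on line YZ with YA:AZ = 5:4 ⇒ A = (-10/9, 20/9)
4. W is the midpoint of AY ⇒ W = (-5/9, 10/9)
5. Q lies on line WK with WQ:QK = 2:5 ⇒ Q = (-247/441, 584/441)
2·[YKQ] = 125/441, 2·[EAW] = 10/9
[YKQ]:[EAW] = 125/441:10/9 = 25/98

[YKQ]:[EAW] = 25/98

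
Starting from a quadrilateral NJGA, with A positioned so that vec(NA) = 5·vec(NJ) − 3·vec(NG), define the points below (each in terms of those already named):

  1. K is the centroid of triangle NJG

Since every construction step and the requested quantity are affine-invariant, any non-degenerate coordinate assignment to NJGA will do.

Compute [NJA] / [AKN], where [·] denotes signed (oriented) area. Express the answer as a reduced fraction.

Choose coordinates N = (0, 0), J = (1, 0), G = (0, 1), A = (5, -3).
1. K is the centroid of triangle NJG ⇒ K = (1/3, 1/3)
2·[NJA] = -3, 2·[AKN] = 8/3
[NJA]:[AKN] = -3:8/3 = -9/8

[NJA]:[AKN] = -9/8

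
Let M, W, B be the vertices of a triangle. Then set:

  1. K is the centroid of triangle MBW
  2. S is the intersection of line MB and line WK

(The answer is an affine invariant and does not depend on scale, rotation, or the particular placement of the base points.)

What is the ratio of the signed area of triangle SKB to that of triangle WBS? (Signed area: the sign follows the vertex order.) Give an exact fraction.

[SKB]:[WBS] = 1/3

Work in coordinates with M = (0, 0), W = (1, 0), B = (0, 1).
1. K is the centroid of triangle MBW ⇒ K = (1/3, 1/3)
2. S is the intersection of line MB and line WK ⇒ S = (0, 1/2)
2·[SKB] = 1/6, 2·[WBS] = 1/2
[SKB]:[WBS] = 1/6:1/2 = 1/3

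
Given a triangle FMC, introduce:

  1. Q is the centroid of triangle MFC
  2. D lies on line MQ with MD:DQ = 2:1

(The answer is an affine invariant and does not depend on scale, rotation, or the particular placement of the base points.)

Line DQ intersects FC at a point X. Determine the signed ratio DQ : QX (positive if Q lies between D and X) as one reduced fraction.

Choose coordinates F = (0, 0), M = (1, 0), C = (0, 1).
1. Q is the centroid of triangle MFC ⇒ Q = (1/3, 1/3)
2. D lies on line MQ with MD:DQ = 2:1 ⇒ D = (5/9, 2/9)
line DQ meets FC at X = (0, 1/2)
Q = D + t·(X−D) with t = 2/5, so DQ:QX = 2/5:3/5

DQ:QX = 2/3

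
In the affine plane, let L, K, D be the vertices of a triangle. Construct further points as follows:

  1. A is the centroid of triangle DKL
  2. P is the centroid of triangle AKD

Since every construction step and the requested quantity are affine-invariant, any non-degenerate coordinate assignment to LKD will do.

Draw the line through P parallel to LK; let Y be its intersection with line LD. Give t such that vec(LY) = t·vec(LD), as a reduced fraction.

Work in coordinates with L = (0, 0), K = (1, 0), D = (0, 1).
1. A is the centroid of triangle DKL ⇒ A = (1/3, 1/3)
2. P is the centroid of triangle AKD ⇒ P = (4/9, 4/9)
through P parallel to LK: direction (1, 0); meets LD at Y = (0, 4/9)
Y = L + t·(D−L) with t = 4/9

t = 4/9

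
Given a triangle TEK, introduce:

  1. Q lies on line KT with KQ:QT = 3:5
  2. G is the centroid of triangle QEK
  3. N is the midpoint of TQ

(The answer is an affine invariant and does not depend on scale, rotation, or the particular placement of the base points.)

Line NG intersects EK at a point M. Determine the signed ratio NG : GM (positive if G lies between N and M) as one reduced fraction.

NG:GM = 9/2

Work in coordinates with T = (0, 0), E = (1, 0), K = (0, 1).
1. Q lies on line KT with KQ:QT = 3:5 ⇒ Q = (0, 5/8)
2. G is the centroid of triangle QEK ⇒ G = (1/3, 13/24)
3. N is the midpoint of TQ ⇒ N = (0, 5/16)
line NG meets EK at M = (11/27, 16/27)
G = N + t·(M−N) with t = 9/11, so NG:GM = 9/11:2/11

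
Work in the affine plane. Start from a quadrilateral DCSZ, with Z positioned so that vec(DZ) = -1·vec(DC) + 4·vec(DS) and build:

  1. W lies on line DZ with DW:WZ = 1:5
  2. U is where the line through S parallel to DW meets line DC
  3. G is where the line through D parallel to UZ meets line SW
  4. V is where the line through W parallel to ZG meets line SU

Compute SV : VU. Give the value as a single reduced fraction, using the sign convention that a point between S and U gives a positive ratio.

SV:VU = -65/68

Choose coordinates D = (0, 0), C = (1, 0), S = (0, 1), Z = (-1, 4).
1. W lies on line DZ with DW:WZ = 1:5 ⇒ W = (-1/6, 2/3)
2. U is where the line through S parallel to DW meets line DC ⇒ U = (1/4, 0)
3. G is where the line through D parallel to UZ meets line SW ⇒ G = (-5/26, 8/13)
4. V is where the line through W parallel to ZG meets line SU ⇒ V = (-65/12, 68/3)
V = S + t·(U−S) with t = -65/3, so SV:VU = t:(1−t) = -65/3:68/3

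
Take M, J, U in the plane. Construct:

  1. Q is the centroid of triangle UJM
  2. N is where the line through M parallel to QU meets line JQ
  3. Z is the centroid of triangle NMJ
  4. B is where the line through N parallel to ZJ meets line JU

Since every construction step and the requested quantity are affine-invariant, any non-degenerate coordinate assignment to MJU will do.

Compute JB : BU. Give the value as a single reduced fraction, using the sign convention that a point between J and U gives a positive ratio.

JB:BU = 2/3

Choose coordinates M = (0, 0), J = (1, 0), U = (0, 1).
1. Q is the centroid of triangle UJM ⇒ Q = (1/3, 1/3)
2. N is where the line through M parallel to QU meets line JQ ⇒ N = (-1/3, 2/3)
3. Z is the centroid of triangle NMJ ⇒ Z = (2/9, 2/9)
4. B is where the line through N parallel to ZJ meets line JU ⇒ B = (3/5, 2/5)
B = J + t·(U−J) with t = 2/5, so JB:BU = t:(1−t) = 2/5:3/5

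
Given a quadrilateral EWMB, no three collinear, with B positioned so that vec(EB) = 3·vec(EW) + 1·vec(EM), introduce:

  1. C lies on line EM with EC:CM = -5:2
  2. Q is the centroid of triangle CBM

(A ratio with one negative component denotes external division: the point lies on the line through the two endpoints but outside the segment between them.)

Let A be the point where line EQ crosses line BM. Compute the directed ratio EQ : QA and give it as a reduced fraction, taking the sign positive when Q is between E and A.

Set E = (0, 0), W = (1, 0), M = (0, 1), B = (3, 1); any affine frame gives the same invariant.
1. C lies on line EM with EC:CM = -5:2 ⇒ C = (0, 5/3)
2. Q is the centroid of triangle CBM ⇒ Q = (1, 11/9)
line EQ meets BM at A = (9/11, 1)
Q = E + t·(A−E) with t = 11/9, so EQ:QA = 11/9:-2/9

EQ:QA = -11/2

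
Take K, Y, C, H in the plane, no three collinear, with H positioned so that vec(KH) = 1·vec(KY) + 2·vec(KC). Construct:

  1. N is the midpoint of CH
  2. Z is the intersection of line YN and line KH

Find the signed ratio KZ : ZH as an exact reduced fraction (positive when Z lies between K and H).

KZ:ZH = 3/2

Work in coordinates with K = (0, 0), Y = (1, 0), C = (0, 1), H = (1, 2).
1. N is the midpoint of CH ⇒ N = (1/2, 3/2)
2. Z is the intersection of line YN and line KH ⇒ Z = (3/5, 6/5)
Z = K + t·(H−K) with t = 3/5, so KZ:ZH = t:(1−t) = 3/5:2/5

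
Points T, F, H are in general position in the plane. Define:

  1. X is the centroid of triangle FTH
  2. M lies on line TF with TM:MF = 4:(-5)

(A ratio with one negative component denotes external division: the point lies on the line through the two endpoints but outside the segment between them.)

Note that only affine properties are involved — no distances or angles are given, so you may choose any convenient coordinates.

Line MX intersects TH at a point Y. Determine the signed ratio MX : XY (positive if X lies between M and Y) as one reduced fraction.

MX:XY = -13

Set T = (0, 0), F = (1, 0), H = (0, 1); any affine frame gives the same invariant.
1. X is the centroid of triangle FTH ⇒ X = (1/3, 1/3)
2. M lies on line TF with TM:MF = 4:(-5) ⇒ M = (-4, 0)
line MX meets TH at Y = (0, 4/13)
X = M + t·(Y−M) with t = 13/12, so MX:XY = 13/12:-1/12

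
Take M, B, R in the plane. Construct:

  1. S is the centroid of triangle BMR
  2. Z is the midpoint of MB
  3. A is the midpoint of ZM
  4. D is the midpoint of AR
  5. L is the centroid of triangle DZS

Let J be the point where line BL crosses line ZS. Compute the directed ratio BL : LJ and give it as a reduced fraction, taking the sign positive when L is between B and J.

BL:LJ = -13

Choose coordinates M = (0, 0), B = (1, 0), R = (0, 1).
1. S is the centroid of triangle BMR ⇒ S = (1/3, 1/3)
2. Z is the midpoint of MB ⇒ Z = (1/2, 0)
3. A is the midpoint of ZM ⇒ A = (1/4, 0)
4. D is the midpoint of AR ⇒ D = (1/8, 1/2)
5. L is the centroid of triangle DZS ⇒ L = (23/72, 5/18)
line BL meets ZS at J = (29/78, 10/39)
L = B + t·(J−B) with t = 13/12, so BL:LJ = 13/12:-1/12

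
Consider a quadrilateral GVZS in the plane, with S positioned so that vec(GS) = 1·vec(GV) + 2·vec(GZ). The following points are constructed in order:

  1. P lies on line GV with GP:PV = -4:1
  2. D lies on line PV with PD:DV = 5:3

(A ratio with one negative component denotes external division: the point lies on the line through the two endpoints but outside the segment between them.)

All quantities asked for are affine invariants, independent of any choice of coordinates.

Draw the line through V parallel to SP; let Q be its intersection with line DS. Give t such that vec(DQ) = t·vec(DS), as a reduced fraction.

Set G = (0, 0), V = (1, 0), Z = (0, 1), S = (1, 2); any affine frame gives the same invariant.
1. P lies on line GV with GP:PV = -4:1 ⇒ P = (4/3, 0)
2. D lies on line PV with PD:DV = 5:3 ⇒ D = (9/8, 0)
through V parallel to SP: direction (1/3, -2); meets DS at Q = (6/5, -6/5)
Q = D + t·(S−D) with t = -3/5

t = -3/5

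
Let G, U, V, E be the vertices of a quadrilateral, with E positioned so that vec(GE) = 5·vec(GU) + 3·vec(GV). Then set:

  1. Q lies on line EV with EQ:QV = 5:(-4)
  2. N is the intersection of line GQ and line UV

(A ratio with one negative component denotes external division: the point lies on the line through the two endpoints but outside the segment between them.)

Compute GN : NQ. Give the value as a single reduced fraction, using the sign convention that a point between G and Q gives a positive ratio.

GN:NQ = -1/28

Choose coordinates G = (0, 0), U = (1, 0), V = (0, 1), E = (5, 3).
1. Q lies on line EV with EQ:QV = 5:(-4) ⇒ Q = (-20, -7)
2. N is the intersection of line GQ and line UV ⇒ N = (20/27, 7/27)
N = G + t·(Q−G) with t = -1/27, so GN:NQ = t:(1−t) = -1/27:28/27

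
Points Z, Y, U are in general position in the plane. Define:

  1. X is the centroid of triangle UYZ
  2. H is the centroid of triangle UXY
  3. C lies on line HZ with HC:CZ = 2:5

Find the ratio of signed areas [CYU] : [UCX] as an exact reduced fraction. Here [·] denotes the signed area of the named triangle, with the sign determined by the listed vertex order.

Assign Z = (0, 0), Y = (1, 0), U = (0, 1) — the answer is frame-independent, so this choice is without loss of generality.
1. X is the centroid of triangle UYZ ⇒ X = (1/3, 1/3)
2. H is the centroid of triangle UXY ⇒ H = (4/9, 4/9)
3. C lies on line HZ with HC:CZ = 2:5 ⇒ C = (20/63, 20/63)
2·[CYU] = 23/63, 2·[UCX] = 1/63
[CYU]:[UCX] = 23/63:1/63 = 23

[CYU]:[UCX] = 23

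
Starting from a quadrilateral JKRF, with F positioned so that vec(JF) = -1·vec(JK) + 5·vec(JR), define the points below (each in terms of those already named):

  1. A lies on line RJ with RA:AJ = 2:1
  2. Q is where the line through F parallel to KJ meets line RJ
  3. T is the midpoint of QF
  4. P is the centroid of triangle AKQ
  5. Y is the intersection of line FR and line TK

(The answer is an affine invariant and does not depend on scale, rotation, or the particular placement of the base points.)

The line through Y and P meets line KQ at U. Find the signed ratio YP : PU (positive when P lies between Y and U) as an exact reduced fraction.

Set J = (0, 0), K = (1, 0), R = (0, 1), F = (-1, 5); any affine frame gives the same invariant.
1. A lies on line RJ with RA:AJ = 2:1 ⇒ A = (0, 1/3)
2. Q is where the line through F parallel to KJ meets line RJ ⇒ Q = (0, 5)
3. T is the midpoint of QF ⇒ T = (-1/2, 5)
4. P is the centroid of triangle AKQ ⇒ P = (1/3, 16/9)
5. Y is the intersection of line FR and line TK ⇒ Y = (-7/2, 15)
line YP meets KQ at U = (143/107, -180/107)
P = Y + t·(U−Y) with t = 107/135, so YP:PU = 107/135:28/135

YP:PU = 107/28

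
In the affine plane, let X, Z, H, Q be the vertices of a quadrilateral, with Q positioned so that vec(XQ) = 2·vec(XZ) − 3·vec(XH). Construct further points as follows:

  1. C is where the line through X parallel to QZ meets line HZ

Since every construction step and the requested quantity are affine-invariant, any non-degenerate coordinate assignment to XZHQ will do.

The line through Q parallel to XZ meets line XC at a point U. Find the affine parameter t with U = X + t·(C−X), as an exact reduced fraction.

Work in coordinates with X = (0, 0), Z = (1, 0), H = (0, 1), Q = (2, -3).
1. C is where the line through X parallel to QZ meets line HZ ⇒ C = (-1/2, 3/2)
through Q parallel to XZ: direction (1, 0); meets XC at U = (1, -3)
U = X + t·(C−X) with t = -2

t = -2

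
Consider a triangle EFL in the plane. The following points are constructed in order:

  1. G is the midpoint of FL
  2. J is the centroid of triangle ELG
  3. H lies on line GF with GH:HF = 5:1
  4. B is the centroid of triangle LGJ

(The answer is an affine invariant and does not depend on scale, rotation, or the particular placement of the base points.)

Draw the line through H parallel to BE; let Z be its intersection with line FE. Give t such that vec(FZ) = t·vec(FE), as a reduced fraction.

t = 1/9

Assign E = (0, 0), F = (1, 0), L = (0, 1) — the answer is frame-independent, so this choice is without loss of generality.
1. G is the midpoint of FL ⇒ G = (1/2, 1/2)
2. J is the centroid of triangle ELG ⇒ J = (1/6, 1/2)
3. H lies on line GF with GH:HF = 5:1 ⇒ H = (11/12, 1/12)
4. B is the centroid of triangle LGJ ⇒ B = (2/9, 2/3)
through H parallel to BE: direction (-2/9, -2/3); meets FE at Z = (8/9, 0)
Z = F + t·(E−F) with t = 1/9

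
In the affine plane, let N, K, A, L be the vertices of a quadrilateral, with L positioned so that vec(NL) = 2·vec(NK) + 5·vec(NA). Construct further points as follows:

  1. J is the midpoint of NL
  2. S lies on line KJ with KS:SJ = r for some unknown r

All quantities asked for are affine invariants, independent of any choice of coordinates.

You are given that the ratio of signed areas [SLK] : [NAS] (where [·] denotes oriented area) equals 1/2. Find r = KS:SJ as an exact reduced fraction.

Work in coordinates with N = (0, 0), K = (1, 0), A = (0, 1), L = (2, 5).
1. J is the midpoint of NL ⇒ J = (1, 5/2)
2. With KS:SJ = r, write λ = r/(r+1) so S = K + λ·(J−K); S is affine-linear in λ
Every point depending on S is an affine combination of S and λ-independent points, so each such coordinate is linear in λ; the λ² term in each signed area is a multiple of (J−K)×(J−K) = 0, so 2·[SLK] and 2·[NAS] are each linear in λ. Evaluating at λ=0 and λ=1:
  2·[SLK] = -5/2·λ,   2·[NAS] = -1
So [SLK]:[NAS] = (-5/2·λ) / (-1). Setting this equal to 1/2:
  -5/2·λ = 1/2·(-1)  ⇒  λ = 1/5
Then r = λ/(1−λ) = (1/5)/(4/5) = 1/4. Check: with r = 1/4, S = (1, 1/2) and [SLK]:[NAS] = 1/2 as required.

r = 1/4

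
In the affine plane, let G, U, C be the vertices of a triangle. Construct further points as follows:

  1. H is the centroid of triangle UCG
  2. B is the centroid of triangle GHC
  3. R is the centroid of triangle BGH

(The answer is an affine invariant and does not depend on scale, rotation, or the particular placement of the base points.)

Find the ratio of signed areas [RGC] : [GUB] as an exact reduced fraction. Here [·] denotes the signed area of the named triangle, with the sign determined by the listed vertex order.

[RGC]:[GUB] = -1/3

Assign G = (0, 0), U = (1, 0), C = (0, 1) — the answer is frame-independent, so this choice is without loss of generality.
1. H is the centroid of triangle UCG ⇒ H = (1/3, 1/3)
2. B is the centroid of triangle GHC ⇒ B = (1/9, 4/9)
3. R is the centroid of triangle BGH ⇒ R = (4/27, 7/27)
2·[RGC] = -4/27, 2·[GUB] = 4/9
[RGC]:[GUB] = -4/27:4/9 = -1/3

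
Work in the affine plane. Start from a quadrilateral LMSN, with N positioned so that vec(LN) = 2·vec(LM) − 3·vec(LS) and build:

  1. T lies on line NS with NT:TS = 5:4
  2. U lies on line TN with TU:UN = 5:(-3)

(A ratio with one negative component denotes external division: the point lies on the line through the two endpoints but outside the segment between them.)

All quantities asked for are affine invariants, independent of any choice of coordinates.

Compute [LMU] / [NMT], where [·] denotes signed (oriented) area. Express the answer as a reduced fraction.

Work in coordinates with L = (0, 0), M = (1, 0), S = (0, 1), N = (2, -3).
1. T lies on line NS with NT:TS = 5:4 ⇒ T = (8/9, -7/9)
2. U lies on line TN with TU:UN = 5:(-3) ⇒ U = (11/3, -19/3)
2·[LMU] = -19/3, 2·[NMT] = 10/9
[LMU]:[NMT] = -19/3:10/9 = -57/10

[LMU]:[NMT] = -57/10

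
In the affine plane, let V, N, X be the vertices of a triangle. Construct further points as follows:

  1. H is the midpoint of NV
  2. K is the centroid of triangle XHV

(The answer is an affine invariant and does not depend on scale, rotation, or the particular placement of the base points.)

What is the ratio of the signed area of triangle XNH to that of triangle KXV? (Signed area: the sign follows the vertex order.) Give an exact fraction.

[XNH]:[KXV] = -3

Work in coordinates with V = (0, 0), N = (1, 0), X = (0, 1).
1. H is the midpoint of NV ⇒ H = (1/2, 0)
2. K is the centroid of triangle XHV ⇒ K = (1/6, 1/3)
2·[XNH] = -1/2, 2·[KXV] = 1/6
[XNH]:[KXV] = -1/2:1/6 = -3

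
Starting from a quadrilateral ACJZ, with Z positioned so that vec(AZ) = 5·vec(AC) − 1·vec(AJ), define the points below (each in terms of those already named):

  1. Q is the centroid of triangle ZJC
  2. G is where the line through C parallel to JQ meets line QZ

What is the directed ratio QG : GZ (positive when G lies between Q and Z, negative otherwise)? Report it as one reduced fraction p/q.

Work in coordinates with A = (0, 0), C = (1, 0), J = (0, 1), Z = (5, -1).
1. Q is the centroid of triangle ZJC ⇒ Q = (2, 0)
2. G is where the line through C parallel to JQ meets line QZ ⇒ G = (-1, 1)
G = Q + t·(Z−Q) with t = -1, so QG:GZ = t:(1−t) = -1:2

QG:GZ = -1/2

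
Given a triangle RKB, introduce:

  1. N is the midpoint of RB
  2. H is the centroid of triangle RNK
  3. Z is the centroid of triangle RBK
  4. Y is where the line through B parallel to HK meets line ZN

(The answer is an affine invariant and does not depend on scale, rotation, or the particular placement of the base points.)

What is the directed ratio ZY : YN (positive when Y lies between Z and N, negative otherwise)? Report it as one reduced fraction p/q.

Choose coordinates R = (0, 0), K = (1, 0), B = (0, 1).
1. N is the midpoint of RB ⇒ N = (0, 1/2)
2. H is the centroid of triangle RNK ⇒ H = (1/3, 1/6)
3. Z is the centroid of triangle RBK ⇒ Z = (1/3, 1/3)
4. Y is where the line through B parallel to HK meets line ZN ⇒ Y = (-2, 3/2)
Y = Z + t·(N−Z) with t = 7, so ZY:YN = t:(1−t) = 7:-6

ZY:YN = -7/6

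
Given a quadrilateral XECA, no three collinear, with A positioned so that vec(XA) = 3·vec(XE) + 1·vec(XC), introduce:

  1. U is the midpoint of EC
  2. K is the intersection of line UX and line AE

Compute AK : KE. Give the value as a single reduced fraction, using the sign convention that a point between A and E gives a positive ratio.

AK:KE = -2

Set X = (0, 0), E = (1, 0), C = (0, 1), A = (3, 1); any affine frame gives the same invariant.
1. U is the midpoint of EC ⇒ U = (1/2, 1/2)
2. K is the intersection of line UX and line AE ⇒ K = (-1, -1)
K = A + t·(E−A) with t = 2, so AK:KE = t:(1−t) = 2:-1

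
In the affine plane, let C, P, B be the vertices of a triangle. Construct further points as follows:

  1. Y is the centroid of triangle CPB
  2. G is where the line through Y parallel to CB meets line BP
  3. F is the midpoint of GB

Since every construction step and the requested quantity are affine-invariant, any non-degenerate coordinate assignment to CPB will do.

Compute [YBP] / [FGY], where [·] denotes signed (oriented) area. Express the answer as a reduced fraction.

Assign C = (0, 0), P = (1, 0), B = (0, 1) — the answer is frame-independent, so this choice is without loss of generality.
1. Y is the centroid of triangle CPB ⇒ Y = (1/3, 1/3)
2. G is where the line through Y parallel to CB meets line BP ⇒ G = (1/3, 2/3)
3. F is the midpoint of GB ⇒ F = (1/6, 5/6)
2·[YBP] = -1/3, 2·[FGY] = -1/18
[YBP]:[FGY] = -1/3:-1/18 = 6

[YBP]:[FGY] = 6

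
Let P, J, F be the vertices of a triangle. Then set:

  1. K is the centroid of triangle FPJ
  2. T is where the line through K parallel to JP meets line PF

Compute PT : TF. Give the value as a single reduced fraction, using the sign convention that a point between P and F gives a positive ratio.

Choose coordinates P = (0, 0), J = (1, 0), F = (0, 1).
1. K is the centroid of triangle FPJ ⇒ K = (1/3, 1/3)
2. T is where the line through K parallel to JP meets line PF ⇒ T = (0, 1/3)
T = P + t·(F−P) with t = 1/3, so PT:TF = t:(1−t) = 1/3:2/3

PT:TF = 1/2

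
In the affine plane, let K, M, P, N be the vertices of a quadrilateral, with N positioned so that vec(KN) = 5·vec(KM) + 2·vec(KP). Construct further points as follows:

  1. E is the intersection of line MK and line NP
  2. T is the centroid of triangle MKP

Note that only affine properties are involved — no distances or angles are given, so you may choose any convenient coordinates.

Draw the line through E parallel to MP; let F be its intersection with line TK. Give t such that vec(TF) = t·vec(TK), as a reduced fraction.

Set K = (0, 0), M = (1, 0), P = (0, 1), N = (5, 2); any affine frame gives the same invariant.
1. E is the intersection of line MK and line NP ⇒ E = (-5, 0)
2. T is the centroid of triangle MKP ⇒ T = (1/3, 1/3)
through E parallel to MP: direction (-1, 1); meets TK at F = (-5/2, -5/2)
F = T + t·(K−T) with t = 17/2

t = 17/2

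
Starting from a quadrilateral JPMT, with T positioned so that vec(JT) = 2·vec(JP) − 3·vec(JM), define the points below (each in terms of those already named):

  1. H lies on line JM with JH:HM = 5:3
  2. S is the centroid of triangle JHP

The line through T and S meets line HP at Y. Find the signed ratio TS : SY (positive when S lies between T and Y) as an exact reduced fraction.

Assign J = (0, 0), P = (1, 0), M = (0, 1), T = (2, -3) — the answer is frame-independent, so this choice is without loss of generality.
1. H lies on line JM with JH:HM = 5:3 ⇒ H = (0, 5/8)
2. S is the centroid of triangle JHP ⇒ S = (1/3, 5/24)
line TS meets HP at Y = (9/52, 215/416)
S = T + t·(Y−T) with t = 52/57, so TS:SY = 52/57:5/57

TS:SY = 52/5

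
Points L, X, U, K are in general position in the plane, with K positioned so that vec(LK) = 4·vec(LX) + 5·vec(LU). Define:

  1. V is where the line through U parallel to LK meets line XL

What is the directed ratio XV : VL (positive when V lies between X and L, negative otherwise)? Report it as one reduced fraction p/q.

XV:VL = -9/4

Work in coordinates with L = (0, 0), X = (1, 0), U = (0, 1), K = (4, 5).
1. V is where the line through U parallel to LK meets line XL ⇒ V = (-4/5, 0)
V = X + t·(L−X) with t = 9/5, so XV:VL = t:(1−t) = 9/5:-4/5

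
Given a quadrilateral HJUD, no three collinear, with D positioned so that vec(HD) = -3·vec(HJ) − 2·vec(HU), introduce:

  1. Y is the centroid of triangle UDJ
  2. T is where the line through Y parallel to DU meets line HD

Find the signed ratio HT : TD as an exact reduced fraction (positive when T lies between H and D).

Assign H = (0, 0), J = (1, 0), U = (0, 1), D = (-3, -2) — the answer is frame-independent, so this choice is without loss of generality.
1. Y is the centroid of triangle UDJ ⇒ Y = (-2/3, -1/3)
2. T is where the line through Y parallel to DU meets line HD ⇒ T = (-1, -2/3)
T = H + t·(D−H) with t = 1/3, so HT:TD = t:(1−t) = 1/3:2/3

HT:TD = 1/2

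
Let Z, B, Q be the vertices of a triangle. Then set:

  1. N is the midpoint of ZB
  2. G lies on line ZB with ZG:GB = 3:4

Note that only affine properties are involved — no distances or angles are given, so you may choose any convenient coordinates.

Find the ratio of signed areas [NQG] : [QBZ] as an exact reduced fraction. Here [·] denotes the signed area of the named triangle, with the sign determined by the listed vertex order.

Set Z = (0, 0), B = (1, 0), Q = (0, 1); any affine frame gives the same invariant.
1. N is the midpoint of ZB ⇒ N = (1/2, 0)
2. G lies on line ZB with ZG:GB = 3:4 ⇒ G = (3/7, 0)
2·[NQG] = 1/14, 2·[QBZ] = -1
[NQG]:[QBZ] = 1/14:-1 = -1/14

[NQG]:[QBZ] = -1/14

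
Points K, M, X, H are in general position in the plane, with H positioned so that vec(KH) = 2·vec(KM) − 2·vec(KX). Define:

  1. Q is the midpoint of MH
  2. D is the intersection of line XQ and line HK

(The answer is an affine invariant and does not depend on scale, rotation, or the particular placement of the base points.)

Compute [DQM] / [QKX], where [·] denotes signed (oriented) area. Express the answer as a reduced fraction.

Set K = (0, 0), M = (1, 0), X = (0, 1), H = (2, -2); any affine frame gives the same invariant.
1. Q is the midpoint of MH ⇒ Q = (3/2, -1)
2. D is the intersection of line XQ and line HK ⇒ D = (3, -3)
2·[DQM] = -1/2, 2·[QKX] = -3/2
[DQM]:[QKX] = -1/2:-3/2 = 1/3

[DQM]:[QKX] = 1/3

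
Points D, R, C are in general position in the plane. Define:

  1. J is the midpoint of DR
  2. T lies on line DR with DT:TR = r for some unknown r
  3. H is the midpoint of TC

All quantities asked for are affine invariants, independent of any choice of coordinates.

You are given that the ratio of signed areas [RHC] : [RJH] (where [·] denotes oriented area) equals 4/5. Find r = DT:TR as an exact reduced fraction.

r = 3/2

Work in coordinates with D = (0, 0), R = (1, 0), C = (0, 1).
1. J is the midpoint of DR ⇒ J = (1/2, 0)
2. With DT:TR = r, write λ = r/(r+1) so T = D + λ·(R−D); T is affine-linear in λ
3. H is the midpoint of TC ⇒ H is an affine combination of earlier points and hence also affine-linear in λ
Every point depending on T is an affine combination of T and λ-independent points, so each such coordinate is linear in λ; the λ² term in each signed area is a multiple of (R−D)×(R−D) = 0, so 2·[RHC] and 2·[RJH] are each linear in λ. Evaluating at λ=0 and λ=1:
  2·[RHC] = 1/2·λ − 1/2,   2·[RJH] = -1/4
So [RHC]:[RJH] = (1/2·λ − 1/2) / (-1/4). Setting this equal to 4/5:
  1/2·λ − 1/2 = 4/5·(-1/4)  ⇒  λ = 3/5
Then r = λ/(1−λ) = (3/5)/(2/5) = 3/2. Check: with r = 3/2, T = (3/5, 0) and [RHC]:[RJH] = 4/5 as required.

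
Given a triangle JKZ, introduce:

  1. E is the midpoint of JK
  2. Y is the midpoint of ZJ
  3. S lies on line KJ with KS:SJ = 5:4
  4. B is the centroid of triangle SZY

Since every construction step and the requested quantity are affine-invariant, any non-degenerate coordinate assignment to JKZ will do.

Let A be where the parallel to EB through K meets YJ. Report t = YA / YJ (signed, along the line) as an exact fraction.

t = -35/19

Work in coordinates with J = (0, 0), K = (1, 0), Z = (0, 1).
1. E is the midpoint of JK ⇒ E = (1/2, 0)
2. Y is the midpoint of ZJ ⇒ Y = (0, 1/2)
3. S lies on line KJ with KS:SJ = 5:4 ⇒ S = (4/9, 0)
4. B is the centroid of triangle SZY ⇒ B = (4/27, 1/2)
through K parallel to EB: direction (-19/54, 1/2); meets YJ at A = (0, 27/19)
A = Y + t·(J−Y) with t = -35/19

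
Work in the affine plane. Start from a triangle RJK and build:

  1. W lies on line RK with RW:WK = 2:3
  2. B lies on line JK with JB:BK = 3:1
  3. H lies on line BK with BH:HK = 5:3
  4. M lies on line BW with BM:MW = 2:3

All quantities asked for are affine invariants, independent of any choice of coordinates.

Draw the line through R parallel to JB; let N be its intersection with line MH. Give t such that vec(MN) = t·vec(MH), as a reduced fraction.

Set R = (0, 0), J = (1, 0), K = (0, 1); any affine frame gives the same invariant.
1. W lies on line RK with RW:WK = 2:3 ⇒ W = (0, 2/5)
2. B lies on line JK with JB:BK = 3:1 ⇒ B = (1/4, 3/4)
3. H lies on line BK with BH:HK = 5:3 ⇒ H = (3/32, 29/32)
4. M lies on line BW with BM:MW = 2:3 ⇒ M = (3/20, 61/100)
through R parallel to JB: direction (-3/4, 3/4); meets MH at N = (21/64, -21/64)
N = M + t·(H−M) with t = -19/6

t = -19/6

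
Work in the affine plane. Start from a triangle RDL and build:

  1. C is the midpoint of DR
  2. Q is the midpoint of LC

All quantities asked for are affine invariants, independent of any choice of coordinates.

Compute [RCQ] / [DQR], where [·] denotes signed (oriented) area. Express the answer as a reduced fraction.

[RCQ]:[DQR] = 1/2

Assign R = (0, 0), D = (1, 0), L = (0, 1) — the answer is frame-independent, so this choice is without loss of generality.
1. C is the midpoint of DR ⇒ C = (1/2, 0)
2. Q is the midpoint of LC ⇒ Q = (1/4, 1/2)
2·[RCQ] = 1/4, 2·[DQR] = 1/2
[RCQ]:[DQR] = 1/4:1/2 = 1/2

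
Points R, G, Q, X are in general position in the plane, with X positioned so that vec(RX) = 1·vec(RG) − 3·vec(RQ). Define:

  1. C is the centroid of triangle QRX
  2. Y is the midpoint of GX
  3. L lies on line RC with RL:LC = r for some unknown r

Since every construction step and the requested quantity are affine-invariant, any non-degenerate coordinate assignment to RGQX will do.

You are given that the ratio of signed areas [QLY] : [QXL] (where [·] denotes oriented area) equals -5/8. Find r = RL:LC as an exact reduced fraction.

Choose coordinates R = (0, 0), G = (1, 0), Q = (0, 1), X = (1, -3).
1. C is the centroid of triangle QRX ⇒ C = (1/3, -2/3)
2. Y is the midpoint of GX ⇒ Y = (1, -3/2)
3. With RL:LC = r, write λ = r/(r+1) so L = R + λ·(C−R); L is affine-linear in λ
Every point depending on L is an affine combination of L and λ-independent points, so each such coordinate is linear in λ; the λ² term in each signed area is a multiple of (C−R)×(C−R) = 0, so 2·[QLY] and 2·[QXL] are each linear in λ. Evaluating at λ=0 and λ=1:
  2·[QLY] = -1/6·λ + 1,   2·[QXL] = 2/3·λ − 1
So [QLY]:[QXL] = (-1/6·λ + 1) / (2/3·λ − 1). Setting this equal to -5/8:
  -1/6·λ + 1 = -5/8·(2/3·λ − 1)  ⇒  λ = -3/2
Then r = λ/(1−λ) = (-3/2)/(5/2) = -3/5. Check: with r = -3/5, L = (-1/2, 1) and [QLY]:[QXL] = -5/8 as required.

r = -3/5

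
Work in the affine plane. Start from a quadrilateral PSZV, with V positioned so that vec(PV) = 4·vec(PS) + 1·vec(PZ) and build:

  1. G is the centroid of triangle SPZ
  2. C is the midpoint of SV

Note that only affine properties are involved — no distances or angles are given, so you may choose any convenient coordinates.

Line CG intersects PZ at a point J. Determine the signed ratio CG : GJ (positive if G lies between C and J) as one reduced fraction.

Set P = (0, 0), S = (1, 0), Z = (0, 1), V = (4, 1); any affine frame gives the same invariant.
1. G is the centroid of triangle SPZ ⇒ G = (1/3, 1/3)
2. C is the midpoint of SV ⇒ C = (5/2, 1/2)
line CG meets PZ at J = (0, 4/13)
G = C + t·(J−C) with t = 13/15, so CG:GJ = 13/15:2/15

CG:GJ = 13/2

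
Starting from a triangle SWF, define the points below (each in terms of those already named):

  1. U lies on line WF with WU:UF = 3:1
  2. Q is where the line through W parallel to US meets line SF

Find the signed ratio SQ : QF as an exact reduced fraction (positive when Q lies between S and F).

Work in coordinates with S = (0, 0), W = (1, 0), F = (0, 1).
1. U lies on line WF with WU:UF = 3:1 ⇒ U = (1/4, 3/4)
2. Q is where the line through W parallel to US meets line SF ⇒ Q = (0, -3)
Q = S + t·(F−S) with t = -3, so SQ:QF = t:(1−t) = -3:4

SQ:QF = -3/4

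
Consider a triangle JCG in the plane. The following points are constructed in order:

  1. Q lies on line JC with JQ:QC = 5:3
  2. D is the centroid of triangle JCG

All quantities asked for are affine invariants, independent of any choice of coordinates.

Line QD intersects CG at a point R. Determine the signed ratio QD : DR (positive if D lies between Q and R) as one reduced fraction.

QD:DR = 1/8

Set J = (0, 0), C = (1, 0), G = (0, 1); any affine frame gives the same invariant.
1. Q lies on line JC with JQ:QC = 5:3 ⇒ Q = (5/8, 0)
2. D is the centroid of triangle JCG ⇒ D = (1/3, 1/3)
line QD meets CG at R = (-2, 3)
D = Q + t·(R−Q) with t = 1/9, so QD:DR = 1/9:8/9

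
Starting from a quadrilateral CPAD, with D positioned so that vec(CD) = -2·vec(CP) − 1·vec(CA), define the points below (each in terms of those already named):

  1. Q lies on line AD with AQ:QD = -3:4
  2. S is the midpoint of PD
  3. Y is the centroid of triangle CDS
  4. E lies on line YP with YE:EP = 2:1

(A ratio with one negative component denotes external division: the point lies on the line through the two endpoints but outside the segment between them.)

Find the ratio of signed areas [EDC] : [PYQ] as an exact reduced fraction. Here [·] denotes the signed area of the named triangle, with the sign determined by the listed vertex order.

[EDC]:[PYQ] = 13/186

Choose coordinates C = (0, 0), P = (1, 0), A = (0, 1), D = (-2, -1).
1. Q lies on line AD with AQ:QD = -3:4 ⇒ Q = (6, 7)
2. S is the midpoint of PD ⇒ S = (-1/2, -1/2)
3. Y is the centroid of triangle CDS ⇒ Y = (-5/6, -1/2)
4. E lies on line YP with YE:EP = 2:1 ⇒ E = (7/18, -1/6)
2·[EDC] = -13/18, 2·[PYQ] = -31/3
[EDC]:[PYQ] = -13/18:-31/3 = 13/186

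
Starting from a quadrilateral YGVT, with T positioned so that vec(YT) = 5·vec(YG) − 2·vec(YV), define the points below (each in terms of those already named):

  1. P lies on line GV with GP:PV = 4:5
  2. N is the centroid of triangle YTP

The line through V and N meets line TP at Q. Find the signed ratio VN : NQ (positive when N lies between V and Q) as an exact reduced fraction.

VN:NQ = -2

Set Y = (0, 0), G = (1, 0), V = (0, 1), T = (5, -2); any affine frame gives the same invariant.
1. P lies on line GV with GP:PV = 4:5 ⇒ P = (5/9, 4/9)
2. N is the centroid of triangle YTP ⇒ N = (50/27, -14/27)
line VN meets TP at Q = (25/27, 13/54)
N = V + t·(Q−V) with t = 2, so VN:NQ = 2:-1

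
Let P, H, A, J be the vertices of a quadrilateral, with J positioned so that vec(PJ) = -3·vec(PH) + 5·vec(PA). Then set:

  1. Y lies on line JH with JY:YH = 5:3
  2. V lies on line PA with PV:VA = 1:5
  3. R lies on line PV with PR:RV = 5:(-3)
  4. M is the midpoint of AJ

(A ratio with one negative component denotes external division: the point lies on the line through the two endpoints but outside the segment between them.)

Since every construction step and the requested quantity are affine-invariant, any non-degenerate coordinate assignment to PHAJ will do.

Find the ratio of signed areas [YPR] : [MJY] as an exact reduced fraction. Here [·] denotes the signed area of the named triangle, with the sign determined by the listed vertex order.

Choose coordinates P = (0, 0), H = (1, 0), A = (0, 1), J = (-3, 5).
1. Y lies on line JH with JY:YH = 5:3 ⇒ Y = (-1/2, 15/8)
2. V lies on line PA with PV:VA = 1:5 ⇒ V = (0, 1/6)
3. R lies on line PV with PR:RV = 5:(-3) ⇒ R = (0, 5/12)
4. M is the midpoint of AJ ⇒ M = (-3/2, 3)
2·[YPR] = 5/24, 2·[MJY] = -5/16
[YPR]:[MJY] = 5/24:-5/16 = -2/3

[YPR]:[MJY] = -2/3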